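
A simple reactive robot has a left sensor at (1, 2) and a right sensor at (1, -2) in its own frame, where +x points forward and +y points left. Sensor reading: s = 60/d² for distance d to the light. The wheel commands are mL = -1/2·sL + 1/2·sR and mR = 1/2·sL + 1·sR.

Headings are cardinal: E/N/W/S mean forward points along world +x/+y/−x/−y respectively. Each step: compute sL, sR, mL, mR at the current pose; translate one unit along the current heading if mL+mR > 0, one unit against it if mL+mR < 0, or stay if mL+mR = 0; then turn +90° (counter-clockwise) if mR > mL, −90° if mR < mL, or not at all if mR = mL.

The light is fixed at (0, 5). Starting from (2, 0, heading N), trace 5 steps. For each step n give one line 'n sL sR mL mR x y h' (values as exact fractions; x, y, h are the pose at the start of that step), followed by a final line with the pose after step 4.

n=0: pose=(2,0,N); sL=15/4, sR=15/8; mL=-15/16, mR=15/4; mL+mR=45/16 → advance +1; mR−mL=75/16 → turn +1·90°
n=1: pose=(2,1,W); sL=60/37, sR=12; mL=192/37, mR=474/37; mL+mR=18 → advance +1; mR−mL=282/37 → turn +1·90°
n=2: pose=(1,1,S); sL=30/17, sR=30/13; mL=60/221, mR=705/221; mL+mR=45/13 → advance +1; mR−mL=645/221 → turn +1·90°
n=3: pose=(1,0,E); sL=60/13, sR=60/53; mL=-1200/689, mR=2370/689; mL+mR=90/53 → advance +1; mR−mL=3570/689 → turn +1·90°
n=4: pose=(2,0,N); sL=15/4, sR=15/8; mL=-15/16, mR=15/4; mL+mR=45/16 → advance +1; mR−mL=75/16 → turn +1·90°

0 15/4 15/8 -15/16 15/4 2 0 N
1 60/37 12 192/37 474/37 2 1 W
2 30/17 30/13 60/221 705/221 1 1 S
3 60/13 60/53 -1200/689 2370/689 1 0 E
4 15/4 15/8 -15/16 15/4 2 0 N
final 2 1 W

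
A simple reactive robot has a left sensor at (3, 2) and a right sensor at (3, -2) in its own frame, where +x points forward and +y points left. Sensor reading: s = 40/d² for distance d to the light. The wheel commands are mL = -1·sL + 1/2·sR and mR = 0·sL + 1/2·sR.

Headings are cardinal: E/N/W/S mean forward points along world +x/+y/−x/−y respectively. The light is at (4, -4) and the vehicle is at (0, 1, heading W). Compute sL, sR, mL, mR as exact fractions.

20/29 20/49 -690/1421 10/49

left sensor world pos  = (-3, -1); dL² = 58
right sensor world pos = (-3, 3); dR² = 98
sL = 40/58 = 20/29
sR = 40/98 = 20/49
mL = -1·sL + 1/2·sR = -690/1421
mR = 0·sL + 1/2·sR = 10/49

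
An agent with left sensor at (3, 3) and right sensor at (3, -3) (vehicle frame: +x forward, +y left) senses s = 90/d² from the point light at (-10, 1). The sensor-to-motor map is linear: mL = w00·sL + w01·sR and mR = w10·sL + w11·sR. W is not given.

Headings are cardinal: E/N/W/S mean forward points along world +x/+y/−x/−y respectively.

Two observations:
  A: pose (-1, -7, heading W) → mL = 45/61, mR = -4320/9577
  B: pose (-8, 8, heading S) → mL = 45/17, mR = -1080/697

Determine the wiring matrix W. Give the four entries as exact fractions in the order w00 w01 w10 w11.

obs A: pose=(-1,-7,W) → sL=90/157, sR=90/61, mL=45/61, mR=-4320/9577
obs B: pose=(-8,8,S) → sL=90/41, sR=90/17, mL=45/17, mR=-1080/697
sensor matrix S = [[90/157, 90/61], [90/41, 90/17]]; det S = -1360800/6675169
solve [mL_A; mL_B] = S·[w00; w01] and [mR_A; mR_B] = S·[w10; w11]:
  w00 = 0, w01 = 1/2, w10 = 1/2, w11 = -1/2

0 1/2 1/2 -1/2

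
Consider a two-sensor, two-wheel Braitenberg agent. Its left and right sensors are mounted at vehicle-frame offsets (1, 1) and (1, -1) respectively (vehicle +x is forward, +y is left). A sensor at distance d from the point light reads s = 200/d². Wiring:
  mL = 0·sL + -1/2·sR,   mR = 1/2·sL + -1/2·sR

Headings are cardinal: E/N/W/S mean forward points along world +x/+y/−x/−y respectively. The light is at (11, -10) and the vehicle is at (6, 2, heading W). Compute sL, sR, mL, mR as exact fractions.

left sensor world pos  = (5, 1); dL² = 157
right sensor world pos = (5, 3); dR² = 205
sL = 200/157 = 200/157
sR = 200/205 = 40/41
mL = 0·sL + -1/2·sR = -20/41
mR = 1/2·sL + -1/2·sR = 960/6437

200/157 40/41 -20/41 960/6437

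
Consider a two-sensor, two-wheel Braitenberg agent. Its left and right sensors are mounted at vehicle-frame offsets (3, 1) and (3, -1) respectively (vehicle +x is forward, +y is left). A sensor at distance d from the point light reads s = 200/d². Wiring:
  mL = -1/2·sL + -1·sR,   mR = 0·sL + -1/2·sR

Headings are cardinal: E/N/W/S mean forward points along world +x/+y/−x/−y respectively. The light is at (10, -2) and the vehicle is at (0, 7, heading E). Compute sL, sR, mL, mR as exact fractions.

left sensor world pos  = (3, 8); dL² = 149
right sensor world pos = (3, 6); dR² = 113
sL = 200/149 = 200/149
sR = 200/113 = 200/113
mL = -1/2·sL + -1·sR = -41100/16837
mR = 0·sL + -1/2·sR = -100/113

200/149 200/113 -41100/16837 -100/113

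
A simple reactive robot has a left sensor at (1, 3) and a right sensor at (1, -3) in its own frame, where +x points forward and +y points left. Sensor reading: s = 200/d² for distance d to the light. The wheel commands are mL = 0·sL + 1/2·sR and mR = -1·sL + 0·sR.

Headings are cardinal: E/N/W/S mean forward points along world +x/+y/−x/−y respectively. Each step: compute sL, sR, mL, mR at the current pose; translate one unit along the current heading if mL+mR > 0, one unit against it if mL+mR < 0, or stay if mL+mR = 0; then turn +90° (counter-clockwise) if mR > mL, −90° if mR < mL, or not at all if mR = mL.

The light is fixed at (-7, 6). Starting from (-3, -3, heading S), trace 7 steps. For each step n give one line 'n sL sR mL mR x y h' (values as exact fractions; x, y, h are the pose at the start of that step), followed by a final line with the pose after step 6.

0 200/149 200/101 100/101 -200/149 -3 -3 S
1 20/13 100/17 50/17 -20/13 -3 -2 W
2 200/49 40/17 20/17 -200/49 -4 -2 N
3 50/13 5/4 5/8 -50/13 -4 -3 E
4 8/5 200/101 100/101 -8/5 -5 -3 S
5 100/61 100/13 50/13 -100/61 -5 -2 W
6 200/53 40/13 20/13 -200/53 -6 -2 N
final -6 -3 E

n=0: pose=(-3,-3,S); sL=200/149, sR=200/101; mL=100/101, mR=-200/149; mL+mR=-5300/15049 → advance -1; mR−mL=-35100/15049 → turn -1·90°
n=1: pose=(-3,-2,W); sL=20/13, sR=100/17; mL=50/17, mR=-20/13; mL+mR=310/221 → advance +1; mR−mL=-990/221 → turn -1·90°
n=2: pose=(-4,-2,N); sL=200/49, sR=40/17; mL=20/17, mR=-200/49; mL+mR=-2420/833 → advance -1; mR−mL=-4380/833 → turn -1·90°
n=3: pose=(-4,-3,E); sL=50/13, sR=5/4; mL=5/8, mR=-50/13; mL+mR=-335/104 → advance -1; mR−mL=-465/104 → turn -1·90°
n=4: pose=(-5,-3,S); sL=8/5, sR=200/101; mL=100/101, mR=-8/5; mL+mR=-308/505 → advance -1; mR−mL=-1308/505 → turn -1·90°
n=5: pose=(-5,-2,W); sL=100/61, sR=100/13; mL=50/13, mR=-100/61; mL+mR=1750/793 → advance +1; mR−mL=-4350/793 → turn -1·90°
n=6: pose=(-6,-2,N); sL=200/53, sR=40/13; mL=20/13, mR=-200/53; mL+mR=-1540/689 → advance -1; mR−mL=-3660/689 → turn -1·90°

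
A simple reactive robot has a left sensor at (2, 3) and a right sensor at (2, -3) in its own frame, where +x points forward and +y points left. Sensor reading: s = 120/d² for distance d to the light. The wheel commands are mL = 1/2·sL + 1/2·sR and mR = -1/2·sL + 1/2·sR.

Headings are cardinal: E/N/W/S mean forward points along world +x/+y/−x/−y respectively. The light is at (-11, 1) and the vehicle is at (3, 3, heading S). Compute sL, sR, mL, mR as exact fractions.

120/289 120/121 24600/34969 10080/34969

left sensor world pos  = (6, 1); dL² = 289
right sensor world pos = (0, 1); dR² = 121
sL = 120/289 = 120/289
sR = 120/121 = 120/121
mL = 1/2·sL + 1/2·sR = 24600/34969
mR = -1/2·sL + 1/2·sR = 10080/34969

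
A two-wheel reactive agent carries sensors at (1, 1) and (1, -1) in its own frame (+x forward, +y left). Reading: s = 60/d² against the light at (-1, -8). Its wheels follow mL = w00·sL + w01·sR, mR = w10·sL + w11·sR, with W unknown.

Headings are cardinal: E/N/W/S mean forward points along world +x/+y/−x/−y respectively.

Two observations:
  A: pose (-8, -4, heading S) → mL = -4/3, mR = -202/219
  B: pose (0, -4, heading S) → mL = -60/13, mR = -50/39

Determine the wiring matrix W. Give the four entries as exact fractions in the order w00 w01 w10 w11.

-1 0 -1 1/2

obs A: pose=(-8,-4,S) → sL=4/3, sR=60/73, mL=-4/3, mR=-202/219
obs B: pose=(0,-4,S) → sL=60/13, sR=20/3, mL=-60/13, mR=-50/39
sensor matrix S = [[4/3, 60/73], [60/13, 20/3]]; det S = 43520/8541
solve [mL_A; mL_B] = S·[w00; w01] and [mR_A; mR_B] = S·[w10; w11]:
  w00 = -1, w01 = 0, w10 = -1, w11 = 1/2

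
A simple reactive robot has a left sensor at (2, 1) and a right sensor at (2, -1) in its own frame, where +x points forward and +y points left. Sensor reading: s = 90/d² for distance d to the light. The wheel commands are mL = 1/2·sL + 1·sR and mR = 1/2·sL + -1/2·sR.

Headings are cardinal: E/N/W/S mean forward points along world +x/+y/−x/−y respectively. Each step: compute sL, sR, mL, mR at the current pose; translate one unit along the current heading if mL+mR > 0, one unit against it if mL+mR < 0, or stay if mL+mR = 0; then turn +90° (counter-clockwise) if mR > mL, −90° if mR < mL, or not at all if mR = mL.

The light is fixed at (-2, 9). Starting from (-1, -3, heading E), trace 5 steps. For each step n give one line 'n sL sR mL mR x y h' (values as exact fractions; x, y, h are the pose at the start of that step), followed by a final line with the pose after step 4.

0 9/13 45/89 1971/2314 108/1157 -1 -3 E
1 18/41 90/197 5463/8077 -72/8077 0 -3 S
2 45/98 5/8 335/392 -65/784 0 -4 W
3 90/121 18/25 3303/3025 36/3025 -1 -4 N
4 9/13 45/89 1971/2314 108/1157 -1 -3 E
final 0 -3 S

n=0: pose=(-1,-3,E); sL=9/13, sR=45/89; mL=1971/2314, mR=108/1157; mL+mR=2187/2314 → advance +1; mR−mL=-135/178 → turn -1·90°
n=1: pose=(0,-3,S); sL=18/41, sR=90/197; mL=5463/8077, mR=-72/8077; mL+mR=5391/8077 → advance +1; mR−mL=-135/197 → turn -1·90°
n=2: pose=(0,-4,W); sL=45/98, sR=5/8; mL=335/392, mR=-65/784; mL+mR=605/784 → advance +1; mR−mL=-15/16 → turn -1·90°
n=3: pose=(-1,-4,N); sL=90/121, sR=18/25; mL=3303/3025, mR=36/3025; mL+mR=3339/3025 → advance +1; mR−mL=-27/25 → turn -1·90°
n=4: pose=(-1,-3,E); sL=9/13, sR=45/89; mL=1971/2314, mR=108/1157; mL+mR=2187/2314 → advance +1; mR−mL=-135/178 → turn -1·90°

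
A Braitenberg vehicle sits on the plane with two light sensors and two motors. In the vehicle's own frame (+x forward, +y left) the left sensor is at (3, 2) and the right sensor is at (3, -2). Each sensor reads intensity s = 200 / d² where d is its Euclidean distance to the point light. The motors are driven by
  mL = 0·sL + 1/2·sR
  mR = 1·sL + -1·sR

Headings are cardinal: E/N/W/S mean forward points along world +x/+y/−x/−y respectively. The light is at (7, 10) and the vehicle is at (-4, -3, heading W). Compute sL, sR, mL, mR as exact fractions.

left sensor world pos  = (-7, -5); dL² = 421
right sensor world pos = (-7, -1); dR² = 317
sL = 200/421 = 200/421
sR = 200/317 = 200/317
mL = 0·sL + 1/2·sR = 100/317
mR = 1·sL + -1·sR = -20800/133457

200/421 200/317 100/317 -20800/133457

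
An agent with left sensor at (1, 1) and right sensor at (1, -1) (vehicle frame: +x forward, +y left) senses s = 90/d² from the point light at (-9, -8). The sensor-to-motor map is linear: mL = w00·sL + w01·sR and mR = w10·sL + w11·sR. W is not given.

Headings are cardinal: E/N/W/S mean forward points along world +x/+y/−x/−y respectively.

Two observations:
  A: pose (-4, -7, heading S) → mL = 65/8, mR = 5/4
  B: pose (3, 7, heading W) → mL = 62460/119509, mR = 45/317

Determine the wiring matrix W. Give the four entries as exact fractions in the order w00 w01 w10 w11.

obs A: pose=(-4,-7,S) → sL=5/2, sR=45/8, mL=65/8, mR=5/4
obs B: pose=(3,7,W) → sL=90/317, sR=90/377, mL=62460/119509, mR=45/317
sensor matrix S = [[5/2, 45/8], [90/317, 90/377]]; det S = -478125/478036
solve [mL_A; mL_B] = S·[w00; w01] and [mR_A; mR_B] = S·[w10; w11]:
  w00 = 1, w01 = 1, w10 = 1/2, w11 = 0

1 1 1/2 0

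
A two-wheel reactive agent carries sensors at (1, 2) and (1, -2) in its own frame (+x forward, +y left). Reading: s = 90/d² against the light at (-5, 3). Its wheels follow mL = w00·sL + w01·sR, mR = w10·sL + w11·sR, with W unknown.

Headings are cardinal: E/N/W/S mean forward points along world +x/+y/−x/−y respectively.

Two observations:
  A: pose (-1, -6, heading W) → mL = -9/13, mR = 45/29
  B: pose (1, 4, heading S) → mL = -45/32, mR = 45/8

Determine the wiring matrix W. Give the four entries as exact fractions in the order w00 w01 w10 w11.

obs A: pose=(-1,-6,W) → sL=9/13, sR=45/29, mL=-9/13, mR=45/29
obs B: pose=(1,4,S) → sL=45/32, sR=45/8, mL=-45/32, mR=45/8
sensor matrix S = [[9/13, 45/29], [45/32, 45/8]]; det S = 20655/12064
solve [mL_A; mL_B] = S·[w00; w01] and [mR_A; mR_B] = S·[w10; w11]:
  w00 = -1, w01 = 0, w10 = 0, w11 = 1

-1 0 0 1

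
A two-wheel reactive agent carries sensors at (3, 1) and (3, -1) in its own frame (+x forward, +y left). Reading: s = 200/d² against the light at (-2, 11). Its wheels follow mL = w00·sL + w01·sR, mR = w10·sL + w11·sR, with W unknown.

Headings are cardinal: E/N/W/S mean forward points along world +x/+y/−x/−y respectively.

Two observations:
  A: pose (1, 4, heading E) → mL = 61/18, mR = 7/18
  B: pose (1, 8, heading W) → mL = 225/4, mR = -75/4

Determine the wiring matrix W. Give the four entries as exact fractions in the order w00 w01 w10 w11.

obs A: pose=(1,4,E) → sL=25/9, sR=2, mL=61/18, mR=7/18
obs B: pose=(1,8,W) → sL=25/2, sR=50, mL=225/4, mR=-75/4
sensor matrix S = [[25/9, 2], [25/2, 50]]; det S = 1025/9
solve [mL_A; mL_B] = S·[w00; w01] and [mR_A; mR_B] = S·[w10; w11]:
  w00 = 1/2, w01 = 1, w10 = 1/2, w11 = -1/2

1/2 1 1/2 -1/2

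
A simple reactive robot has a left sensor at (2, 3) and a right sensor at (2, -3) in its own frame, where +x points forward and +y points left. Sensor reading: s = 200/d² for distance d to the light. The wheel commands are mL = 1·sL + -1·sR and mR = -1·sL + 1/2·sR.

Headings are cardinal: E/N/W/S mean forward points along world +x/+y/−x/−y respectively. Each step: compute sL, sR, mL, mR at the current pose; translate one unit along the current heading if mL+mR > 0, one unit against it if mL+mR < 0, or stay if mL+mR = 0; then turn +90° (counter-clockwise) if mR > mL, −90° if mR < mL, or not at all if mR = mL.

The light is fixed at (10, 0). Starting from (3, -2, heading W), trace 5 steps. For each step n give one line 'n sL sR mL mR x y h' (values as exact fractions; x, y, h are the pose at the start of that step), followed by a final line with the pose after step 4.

n=0: pose=(3,-2,W); sL=100/53, sR=100/41; mL=-1200/2173, mR=-1450/2173; mL+mR=-50/41 → advance -1; mR−mL=-250/2173 → turn -1·90°
n=1: pose=(4,-2,N); sL=200/81, sR=200/9; mL=-1600/81, mR=700/81; mL+mR=-100/9 → advance -1; mR−mL=2300/81 → turn +1·90°
n=2: pose=(4,-3,W); sL=2, sR=25/8; mL=-9/8, mR=-7/16; mL+mR=-25/16 → advance -1; mR−mL=11/16 → turn +1·90°
n=3: pose=(5,-3,S); sL=200/29, sR=200/89; mL=12000/2581, mR=-14900/2581; mL+mR=-100/89 → advance -1; mR−mL=-26900/2581 → turn -1·90°
n=4: pose=(5,-2,W); sL=100/37, sR=4; mL=-48/37, mR=-26/37; mL+mR=-2 → advance -1; mR−mL=22/37 → turn +1·90°

0 100/53 100/41 -1200/2173 -1450/2173 3 -2 W
1 200/81 200/9 -1600/81 700/81 4 -2 N
2 2 25/8 -9/8 -7/16 4 -3 W
3 200/29 200/89 12000/2581 -14900/2581 5 -3 S
4 100/37 4 -48/37 -26/37 5 -2 W
final 6 -2 S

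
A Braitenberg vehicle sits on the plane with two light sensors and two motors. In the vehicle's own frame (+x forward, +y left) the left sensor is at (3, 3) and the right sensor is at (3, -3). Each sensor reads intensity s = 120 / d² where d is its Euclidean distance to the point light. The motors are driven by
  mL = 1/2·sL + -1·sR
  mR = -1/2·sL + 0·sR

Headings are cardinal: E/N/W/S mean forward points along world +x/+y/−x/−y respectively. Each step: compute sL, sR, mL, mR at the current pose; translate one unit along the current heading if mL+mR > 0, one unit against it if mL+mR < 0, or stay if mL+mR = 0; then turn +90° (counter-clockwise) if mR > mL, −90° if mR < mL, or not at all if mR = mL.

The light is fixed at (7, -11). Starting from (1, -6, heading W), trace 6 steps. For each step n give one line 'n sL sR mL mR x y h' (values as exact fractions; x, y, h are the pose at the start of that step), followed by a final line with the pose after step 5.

n=0: pose=(1,-6,W); sL=24/17, sR=24/29; mL=-60/493, mR=-12/17; mL+mR=-24/29 → advance -1; mR−mL=-288/493 → turn -1·90°
n=1: pose=(2,-6,N); sL=15/16, sR=30/17; mL=-705/544, mR=-15/32; mL+mR=-30/17 → advance -1; mR−mL=225/272 → turn +1·90°
n=2: pose=(2,-7,W); sL=24/13, sR=120/113; mL=-204/1469, mR=-12/13; mL+mR=-120/113 → advance -1; mR−mL=-1152/1469 → turn -1·90°
n=3: pose=(3,-7,N); sL=60/49, sR=12/5; mL=-438/245, mR=-30/49; mL+mR=-12/5 → advance -1; mR−mL=288/245 → turn +1·90°
n=4: pose=(3,-8,W); sL=120/49, sR=24/17; mL=-156/833, mR=-60/49; mL+mR=-24/17 → advance -1; mR−mL=-864/833 → turn -1·90°
n=5: pose=(4,-8,N); sL=5/3, sR=10/3; mL=-5/2, mR=-5/6; mL+mR=-10/3 → advance -1; mR−mL=5/3 → turn +1·90°

0 24/17 24/29 -60/493 -12/17 1 -6 W
1 15/16 30/17 -705/544 -15/32 2 -6 N
2 24/13 120/113 -204/1469 -12/13 2 -7 W
3 60/49 12/5 -438/245 -30/49 3 -7 N
4 120/49 24/17 -156/833 -60/49 3 -8 W
5 5/3 10/3 -5/2 -5/6 4 -8 N
final 4 -9 W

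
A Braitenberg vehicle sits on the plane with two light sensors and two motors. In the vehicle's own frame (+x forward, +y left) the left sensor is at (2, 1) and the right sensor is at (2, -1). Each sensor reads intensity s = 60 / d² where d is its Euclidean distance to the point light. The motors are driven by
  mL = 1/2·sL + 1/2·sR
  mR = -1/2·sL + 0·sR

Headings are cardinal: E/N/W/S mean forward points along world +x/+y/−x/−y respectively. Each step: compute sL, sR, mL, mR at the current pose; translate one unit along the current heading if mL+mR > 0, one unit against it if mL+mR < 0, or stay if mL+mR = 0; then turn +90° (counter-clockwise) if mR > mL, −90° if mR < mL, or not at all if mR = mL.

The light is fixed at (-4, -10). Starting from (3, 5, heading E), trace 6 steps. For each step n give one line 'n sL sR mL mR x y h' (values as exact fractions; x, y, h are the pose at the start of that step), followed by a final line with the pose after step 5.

n=0: pose=(3,5,E); sL=60/337, sR=60/277; mL=18420/93349, mR=-30/337; mL+mR=30/277 → advance +1; mR−mL=-26730/93349 → turn -1·90°
n=1: pose=(4,5,S); sL=6/25, sR=30/109; mL=702/2725, mR=-3/25; mL+mR=15/109 → advance +1; mR−mL=-1029/2725 → turn -1·90°
n=2: pose=(4,4,W); sL=12/41, sR=20/87; mL=932/3567, mR=-6/41; mL+mR=10/87 → advance +1; mR−mL=-1454/3567 → turn -1·90°
n=3: pose=(3,4,N); sL=15/73, sR=3/16; mL=459/2336, mR=-15/146; mL+mR=3/32 → advance +1; mR−mL=-699/2336 → turn -1·90°
n=4: pose=(3,5,E); sL=60/337, sR=60/277; mL=18420/93349, mR=-30/337; mL+mR=30/277 → advance +1; mR−mL=-26730/93349 → turn -1·90°
n=5: pose=(4,5,S); sL=6/25, sR=30/109; mL=702/2725, mR=-3/25; mL+mR=15/109 → advance +1; mR−mL=-1029/2725 → turn -1·90°

0 60/337 60/277 18420/93349 -30/337 3 5 E
1 6/25 30/109 702/2725 -3/25 4 5 S
2 12/41 20/87 932/3567 -6/41 4 4 W
3 15/73 3/16 459/2336 -15/146 3 4 N
4 60/337 60/277 18420/93349 -30/337 3 5 E
5 6/25 30/109 702/2725 -3/25 4 5 S
final 4 4 W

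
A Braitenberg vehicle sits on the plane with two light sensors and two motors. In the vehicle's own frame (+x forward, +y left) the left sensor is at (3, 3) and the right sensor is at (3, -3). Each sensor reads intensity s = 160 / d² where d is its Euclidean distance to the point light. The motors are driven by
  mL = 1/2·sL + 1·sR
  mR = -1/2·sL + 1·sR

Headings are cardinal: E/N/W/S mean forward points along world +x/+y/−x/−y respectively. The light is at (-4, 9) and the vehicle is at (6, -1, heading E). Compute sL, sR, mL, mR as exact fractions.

80/109 80/169 15480/18421 1960/18421

left sensor world pos  = (9, 2); dL² = 218
right sensor world pos = (9, -4); dR² = 338
sL = 160/218 = 80/109
sR = 160/338 = 80/169
mL = 1/2·sL + 1·sR = 15480/18421
mR = -1/2·sL + 1·sR = 1960/18421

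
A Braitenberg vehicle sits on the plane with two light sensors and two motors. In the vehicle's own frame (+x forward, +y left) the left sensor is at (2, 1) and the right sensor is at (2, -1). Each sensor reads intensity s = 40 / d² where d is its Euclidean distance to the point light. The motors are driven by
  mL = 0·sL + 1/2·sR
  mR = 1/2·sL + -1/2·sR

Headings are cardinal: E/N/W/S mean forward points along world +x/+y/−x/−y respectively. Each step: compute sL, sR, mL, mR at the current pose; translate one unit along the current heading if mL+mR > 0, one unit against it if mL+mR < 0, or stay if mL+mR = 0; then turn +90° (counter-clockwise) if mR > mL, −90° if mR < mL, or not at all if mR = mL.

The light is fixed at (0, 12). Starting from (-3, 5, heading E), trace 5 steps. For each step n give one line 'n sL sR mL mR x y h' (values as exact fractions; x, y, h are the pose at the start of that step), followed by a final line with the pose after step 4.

0 40/37 8/13 4/13 112/481 -3 5 E
1 20/41 4/9 2/9 8/369 -2 5 S
2 40/97 8/13 4/13 -128/1261 -2 4 W
3 10/13 1 1/2 -3/26 -3 4 N
4 40/37 8/13 4/13 112/481 -3 5 E
final -2 5 S

n=0: pose=(-3,5,E); sL=40/37, sR=8/13; mL=4/13, mR=112/481; mL+mR=20/37 → advance +1; mR−mL=-36/481 → turn -1·90°
n=1: pose=(-2,5,S); sL=20/41, sR=4/9; mL=2/9, mR=8/369; mL+mR=10/41 → advance +1; mR−mL=-74/369 → turn -1·90°
n=2: pose=(-2,4,W); sL=40/97, sR=8/13; mL=4/13, mR=-128/1261; mL+mR=20/97 → advance +1; mR−mL=-516/1261 → turn -1·90°
n=3: pose=(-3,4,N); sL=10/13, sR=1; mL=1/2, mR=-3/26; mL+mR=5/13 → advance +1; mR−mL=-8/13 → turn -1·90°
n=4: pose=(-3,5,E); sL=40/37, sR=8/13; mL=4/13, mR=112/481; mL+mR=20/37 → advance +1; mR−mL=-36/481 → turn -1·90°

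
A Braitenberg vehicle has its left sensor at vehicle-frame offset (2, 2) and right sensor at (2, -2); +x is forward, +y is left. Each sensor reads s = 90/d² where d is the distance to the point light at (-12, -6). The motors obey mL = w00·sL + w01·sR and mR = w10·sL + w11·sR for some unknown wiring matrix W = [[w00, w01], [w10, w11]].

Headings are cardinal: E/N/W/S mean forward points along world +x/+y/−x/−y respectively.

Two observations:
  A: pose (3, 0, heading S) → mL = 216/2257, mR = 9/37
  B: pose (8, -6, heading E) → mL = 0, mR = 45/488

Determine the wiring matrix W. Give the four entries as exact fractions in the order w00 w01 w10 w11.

obs A: pose=(3,0,S) → sL=18/61, sR=18/37, mL=216/2257, mR=9/37
obs B: pose=(8,-6,E) → sL=45/244, sR=45/244, mL=0, mR=45/488
sensor matrix S = [[18/61, 18/37], [45/244, 45/244]]; det S = -4860/137677
solve [mL_A; mL_B] = S·[w00; w01] and [mR_A; mR_B] = S·[w10; w11]:
  w00 = -1/2, w01 = 1/2, w10 = 0, w11 = 1/2

-1/2 1/2 0 1/2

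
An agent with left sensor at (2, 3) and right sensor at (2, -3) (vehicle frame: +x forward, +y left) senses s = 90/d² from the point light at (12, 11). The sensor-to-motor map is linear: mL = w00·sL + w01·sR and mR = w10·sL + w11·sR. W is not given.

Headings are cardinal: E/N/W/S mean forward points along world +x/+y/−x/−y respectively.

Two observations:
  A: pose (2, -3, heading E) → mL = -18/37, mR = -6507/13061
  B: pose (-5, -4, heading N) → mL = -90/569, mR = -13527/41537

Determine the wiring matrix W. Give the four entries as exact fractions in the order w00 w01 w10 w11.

obs A: pose=(2,-3,E) → sL=18/37, sR=90/353, mL=-18/37, mR=-6507/13061
obs B: pose=(-5,-4,N) → sL=90/569, sR=18/73, mL=-90/569, mR=-13527/41537
sensor matrix S = [[18/37, 90/353], [90/569, 18/73]]; det S = 43199568/542514757
solve [mL_A; mL_B] = S·[w00; w01] and [mR_A; mR_B] = S·[w10; w11]:
  w00 = -1, w01 = 0, w10 = -1/2, w11 = -1

-1 0 -1/2 -1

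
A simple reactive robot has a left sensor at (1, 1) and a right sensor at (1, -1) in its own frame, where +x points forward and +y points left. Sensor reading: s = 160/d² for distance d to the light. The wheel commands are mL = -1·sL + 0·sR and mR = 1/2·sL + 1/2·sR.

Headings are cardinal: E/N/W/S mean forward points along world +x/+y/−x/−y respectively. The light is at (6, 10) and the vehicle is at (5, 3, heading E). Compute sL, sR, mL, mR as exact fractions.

left sensor world pos  = (6, 4); dL² = 36
right sensor world pos = (6, 2); dR² = 64
sL = 160/36 = 40/9
sR = 160/64 = 5/2
mL = -1·sL + 0·sR = -40/9
mR = 1/2·sL + 1/2·sR = 125/36

40/9 5/2 -40/9 125/36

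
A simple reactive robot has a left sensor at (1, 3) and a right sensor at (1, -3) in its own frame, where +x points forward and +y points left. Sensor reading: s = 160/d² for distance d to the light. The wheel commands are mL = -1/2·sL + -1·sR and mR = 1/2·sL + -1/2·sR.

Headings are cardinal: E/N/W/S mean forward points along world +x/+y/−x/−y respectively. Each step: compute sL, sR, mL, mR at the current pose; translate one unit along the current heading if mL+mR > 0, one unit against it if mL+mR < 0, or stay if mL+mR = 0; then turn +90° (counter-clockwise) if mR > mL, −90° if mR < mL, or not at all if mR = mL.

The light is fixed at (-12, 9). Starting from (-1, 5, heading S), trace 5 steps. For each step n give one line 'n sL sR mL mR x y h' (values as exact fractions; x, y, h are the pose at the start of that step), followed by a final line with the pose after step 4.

n=0: pose=(-1,5,S); sL=160/221, sR=160/89; mL=-42480/19669, mR=-10560/19669; mL+mR=-240/89 → advance -1; mR−mL=31920/19669 → turn +1·90°
n=1: pose=(-1,6,E); sL=10/9, sR=8/9; mL=-13/9, mR=1/9; mL+mR=-4/3 → advance -1; mR−mL=14/9 → turn +1·90°
n=2: pose=(-2,6,N); sL=160/53, sR=160/173; mL=-22320/9169, mR=9600/9169; mL+mR=-240/173 → advance -1; mR−mL=31920/9169 → turn +1·90°
n=3: pose=(-2,5,W); sL=16/13, sR=80/41; mL=-1368/533, mR=-192/533; mL+mR=-120/41 → advance -1; mR−mL=1176/533 → turn +1·90°
n=4: pose=(-1,5,S); sL=160/221, sR=160/89; mL=-42480/19669, mR=-10560/19669; mL+mR=-240/89 → advance -1; mR−mL=31920/19669 → turn +1·90°

0 160/221 160/89 -42480/19669 -10560/19669 -1 5 S
1 10/9 8/9 -13/9 1/9 -1 6 E
2 160/53 160/173 -22320/9169 9600/9169 -2 6 N
3 16/13 80/41 -1368/533 -192/533 -2 5 W
4 160/221 160/89 -42480/19669 -10560/19669 -1 5 S
final -1 6 E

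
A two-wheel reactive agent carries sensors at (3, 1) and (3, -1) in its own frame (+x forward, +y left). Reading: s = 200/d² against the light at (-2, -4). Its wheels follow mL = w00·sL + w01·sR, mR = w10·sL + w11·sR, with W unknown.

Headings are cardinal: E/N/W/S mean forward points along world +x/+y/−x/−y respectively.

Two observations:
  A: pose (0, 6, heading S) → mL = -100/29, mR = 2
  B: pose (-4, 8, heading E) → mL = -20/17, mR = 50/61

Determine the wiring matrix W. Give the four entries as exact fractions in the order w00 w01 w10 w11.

-1 0 0 1/2

obs A: pose=(0,6,S) → sL=100/29, sR=4, mL=-100/29, mR=2
obs B: pose=(-4,8,E) → sL=20/17, sR=100/61, mL=-20/17, mR=50/61
sensor matrix S = [[100/29, 4], [20/17, 100/61]]; det S = 28480/30073
solve [mL_A; mL_B] = S·[w00; w01] and [mR_A; mR_B] = S·[w10; w11]:
  w00 = -1, w01 = 0, w10 = 0, w11 = 1/2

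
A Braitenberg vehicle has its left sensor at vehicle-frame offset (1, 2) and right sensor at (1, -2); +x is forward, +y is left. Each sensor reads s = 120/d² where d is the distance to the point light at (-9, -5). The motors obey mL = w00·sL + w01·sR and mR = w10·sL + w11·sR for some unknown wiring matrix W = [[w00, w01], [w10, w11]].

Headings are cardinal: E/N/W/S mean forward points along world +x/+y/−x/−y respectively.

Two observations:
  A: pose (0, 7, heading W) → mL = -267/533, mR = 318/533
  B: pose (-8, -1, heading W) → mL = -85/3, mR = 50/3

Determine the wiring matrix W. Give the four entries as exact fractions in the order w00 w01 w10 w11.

obs A: pose=(0,7,W) → sL=30/41, sR=6/13, mL=-267/533, mR=318/533
obs B: pose=(-8,-1,W) → sL=30, sR=10/3, mL=-85/3, mR=50/3
sensor matrix S = [[30/41, 6/13], [30, 10/3]]; det S = -6080/533
solve [mL_A; mL_B] = S·[w00; w01] and [mR_A; mR_B] = S·[w10; w11]:
  w00 = -1, w01 = 1/2, w10 = 1/2, w11 = 1/2

-1 1/2 1/2 1/2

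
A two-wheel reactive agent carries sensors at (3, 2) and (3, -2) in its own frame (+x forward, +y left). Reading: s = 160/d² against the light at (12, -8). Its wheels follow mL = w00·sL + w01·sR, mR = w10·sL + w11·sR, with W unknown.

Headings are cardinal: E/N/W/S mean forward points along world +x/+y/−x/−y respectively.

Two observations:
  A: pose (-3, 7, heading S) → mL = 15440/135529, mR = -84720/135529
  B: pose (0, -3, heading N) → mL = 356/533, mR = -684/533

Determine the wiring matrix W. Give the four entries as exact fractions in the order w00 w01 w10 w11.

-1/2 1 -1/2 -1

obs A: pose=(-3,7,S) → sL=160/313, sR=160/433, mL=15440/135529, mR=-84720/135529
obs B: pose=(0,-3,N) → sL=8/13, sR=40/41, mL=356/533, mR=-684/533
sensor matrix S = [[160/313, 160/433], [8/13, 40/41]]; det S = 19599360/72236957
solve [mL_A; mL_B] = S·[w00; w01] and [mR_A; mR_B] = S·[w10; w11]:
  w00 = -1/2, w01 = 1, w10 = -1/2, w11 = -1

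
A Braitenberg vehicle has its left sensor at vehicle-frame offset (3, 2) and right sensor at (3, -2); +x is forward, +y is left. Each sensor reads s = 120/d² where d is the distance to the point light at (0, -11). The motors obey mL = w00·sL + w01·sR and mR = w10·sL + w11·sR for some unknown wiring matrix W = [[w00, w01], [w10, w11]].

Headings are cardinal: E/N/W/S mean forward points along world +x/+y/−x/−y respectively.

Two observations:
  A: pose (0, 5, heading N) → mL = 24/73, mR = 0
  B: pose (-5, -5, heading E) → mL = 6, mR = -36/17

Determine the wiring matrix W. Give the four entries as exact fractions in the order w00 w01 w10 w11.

obs A: pose=(0,5,N) → sL=24/73, sR=24/73, mL=24/73, mR=0
obs B: pose=(-5,-5,E) → sL=30/17, sR=6, mL=6, mR=-36/17
sensor matrix S = [[24/73, 24/73], [30/17, 6]]; det S = 1728/1241
solve [mL_A; mL_B] = S·[w00; w01] and [mR_A; mR_B] = S·[w10; w11]:
  w00 = 0, w01 = 1, w10 = 1/2, w11 = -1/2

0 1 1/2 -1/2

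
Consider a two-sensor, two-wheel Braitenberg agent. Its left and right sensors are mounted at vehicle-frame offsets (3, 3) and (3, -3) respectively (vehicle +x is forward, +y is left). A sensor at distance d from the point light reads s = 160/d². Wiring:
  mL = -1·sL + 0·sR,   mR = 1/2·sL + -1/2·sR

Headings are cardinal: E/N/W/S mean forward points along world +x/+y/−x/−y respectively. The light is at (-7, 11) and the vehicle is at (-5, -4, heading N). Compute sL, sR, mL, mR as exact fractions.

32/29 160/169 -32/29 384/4901

left sensor world pos  = (-8, -1); dL² = 145
right sensor world pos = (-2, -1); dR² = 169
sL = 160/145 = 32/29
sR = 160/169 = 160/169
mL = -1·sL + 0·sR = -32/29
mR = 1/2·sL + -1/2·sR = 384/4901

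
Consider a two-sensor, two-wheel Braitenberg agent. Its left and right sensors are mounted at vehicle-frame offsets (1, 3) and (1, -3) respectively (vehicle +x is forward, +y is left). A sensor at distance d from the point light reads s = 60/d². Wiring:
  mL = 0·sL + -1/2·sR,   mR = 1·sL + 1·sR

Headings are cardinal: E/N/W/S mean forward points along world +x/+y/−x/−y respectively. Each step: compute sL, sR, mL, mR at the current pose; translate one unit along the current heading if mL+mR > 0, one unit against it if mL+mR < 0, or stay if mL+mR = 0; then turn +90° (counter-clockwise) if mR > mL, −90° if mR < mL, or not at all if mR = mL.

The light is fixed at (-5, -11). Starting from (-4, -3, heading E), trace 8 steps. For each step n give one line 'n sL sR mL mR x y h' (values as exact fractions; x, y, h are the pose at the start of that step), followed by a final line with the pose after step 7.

0 12/25 60/29 -30/29 1848/725 -4 -3 E
1 30/41 30/53 -15/53 2820/2173 -3 -3 N
2 60/37 12/29 -6/29 2184/1073 -3 -2 W
3 3/4 15/17 -15/34 111/68 -4 -2 S
4 12/25 60/29 -30/29 1848/725 -4 -3 E
5 30/41 30/53 -15/53 2820/2173 -3 -3 N
6 60/37 12/29 -6/29 2184/1073 -3 -2 W
7 3/4 15/17 -15/34 111/68 -4 -2 S
final -4 -3 E

n=0: pose=(-4,-3,E); sL=12/25, sR=60/29; mL=-30/29, mR=1848/725; mL+mR=1098/725 → advance +1; mR−mL=2598/725 → turn +1·90°
n=1: pose=(-3,-3,N); sL=30/41, sR=30/53; mL=-15/53, mR=2820/2173; mL+mR=2205/2173 → advance +1; mR−mL=3435/2173 → turn +1·90°
n=2: pose=(-3,-2,W); sL=60/37, sR=12/29; mL=-6/29, mR=2184/1073; mL+mR=1962/1073 → advance +1; mR−mL=2406/1073 → turn +1·90°
n=3: pose=(-4,-2,S); sL=3/4, sR=15/17; mL=-15/34, mR=111/68; mL+mR=81/68 → advance +1; mR−mL=141/68 → turn +1·90°
n=4: pose=(-4,-3,E); sL=12/25, sR=60/29; mL=-30/29, mR=1848/725; mL+mR=1098/725 → advance +1; mR−mL=2598/725 → turn +1·90°
n=5: pose=(-3,-3,N); sL=30/41, sR=30/53; mL=-15/53, mR=2820/2173; mL+mR=2205/2173 → advance +1; mR−mL=3435/2173 → turn +1·90°
n=6: pose=(-3,-2,W); sL=60/37, sR=12/29; mL=-6/29, mR=2184/1073; mL+mR=1962/1073 → advance +1; mR−mL=2406/1073 → turn +1·90°
n=7: pose=(-4,-2,S); sL=3/4, sR=15/17; mL=-15/34, mR=111/68; mL+mR=81/68 → advance +1; mR−mL=141/68 → turn +1·90°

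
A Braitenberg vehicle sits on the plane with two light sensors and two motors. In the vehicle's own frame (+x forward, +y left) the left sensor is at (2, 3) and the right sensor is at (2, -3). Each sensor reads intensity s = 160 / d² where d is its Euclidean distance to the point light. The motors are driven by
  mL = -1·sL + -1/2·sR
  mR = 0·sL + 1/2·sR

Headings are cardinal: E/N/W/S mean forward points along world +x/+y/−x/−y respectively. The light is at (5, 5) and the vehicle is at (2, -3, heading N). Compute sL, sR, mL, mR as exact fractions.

left sensor world pos  = (-1, -1); dL² = 72
right sensor world pos = (5, -1); dR² = 36
sL = 160/72 = 20/9
sR = 160/36 = 40/9
mL = -1·sL + -1/2·sR = -40/9
mR = 0·sL + 1/2·sR = 20/9

20/9 40/9 -40/9 20/9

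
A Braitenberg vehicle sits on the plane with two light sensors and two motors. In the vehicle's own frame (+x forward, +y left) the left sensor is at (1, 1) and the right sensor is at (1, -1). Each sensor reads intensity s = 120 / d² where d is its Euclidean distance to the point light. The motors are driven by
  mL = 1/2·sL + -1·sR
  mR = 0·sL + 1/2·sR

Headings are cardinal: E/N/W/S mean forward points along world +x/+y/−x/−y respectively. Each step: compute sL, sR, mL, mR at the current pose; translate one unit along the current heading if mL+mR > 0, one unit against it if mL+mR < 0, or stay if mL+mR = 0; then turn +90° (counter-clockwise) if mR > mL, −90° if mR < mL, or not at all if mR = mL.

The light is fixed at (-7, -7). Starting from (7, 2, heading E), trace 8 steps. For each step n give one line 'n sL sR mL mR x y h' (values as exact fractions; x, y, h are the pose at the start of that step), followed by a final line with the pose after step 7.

0 24/65 120/289 -4332/18785 60/289 7 2 E
1 30/61 15/37 -360/2257 15/74 6 2 N
2 8/15 24/53 -148/795 12/53 6 3 W
3 12/25 60/101 -894/2525 30/101 5 3 S
4 120/313 120/269 -21420/84197 60/269 5 4 E
5 30/61 5/12 -125/732 5/24 4 4 N
6 120/221 120/269 -10380/59449 60/269 4 5 W
7 60/121 60/101 -4230/12221 30/101 3 5 S
final 3 6 E

n=0: pose=(7,2,E); sL=24/65, sR=120/289; mL=-4332/18785, mR=60/289; mL+mR=-432/18785 → advance -1; mR−mL=8232/18785 → turn +1·90°
n=1: pose=(6,2,N); sL=30/61, sR=15/37; mL=-360/2257, mR=15/74; mL+mR=195/4514 → advance +1; mR−mL=1635/4514 → turn +1·90°
n=2: pose=(6,3,W); sL=8/15, sR=24/53; mL=-148/795, mR=12/53; mL+mR=32/795 → advance +1; mR−mL=328/795 → turn +1·90°
n=3: pose=(5,3,S); sL=12/25, sR=60/101; mL=-894/2525, mR=30/101; mL+mR=-144/2525 → advance -1; mR−mL=1644/2525 → turn +1·90°
n=4: pose=(5,4,E); sL=120/313, sR=120/269; mL=-21420/84197, mR=60/269; mL+mR=-2640/84197 → advance -1; mR−mL=40200/84197 → turn +1·90°
n=5: pose=(4,4,N); sL=30/61, sR=5/12; mL=-125/732, mR=5/24; mL+mR=55/1464 → advance +1; mR−mL=185/488 → turn +1·90°
n=6: pose=(4,5,W); sL=120/221, sR=120/269; mL=-10380/59449, mR=60/269; mL+mR=2880/59449 → advance +1; mR−mL=23640/59449 → turn +1·90°
n=7: pose=(3,5,S); sL=60/121, sR=60/101; mL=-4230/12221, mR=30/101; mL+mR=-600/12221 → advance -1; mR−mL=7860/12221 → turn +1·90°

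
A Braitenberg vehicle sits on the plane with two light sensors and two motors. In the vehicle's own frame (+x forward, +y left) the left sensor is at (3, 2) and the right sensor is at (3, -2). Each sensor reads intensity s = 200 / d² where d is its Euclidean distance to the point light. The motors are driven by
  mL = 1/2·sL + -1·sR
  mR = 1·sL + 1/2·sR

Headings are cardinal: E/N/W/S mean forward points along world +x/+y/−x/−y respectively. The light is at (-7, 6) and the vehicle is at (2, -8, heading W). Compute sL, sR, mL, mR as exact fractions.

50/73 10/9 -505/657 815/657

left sensor world pos  = (-1, -10); dL² = 292
right sensor world pos = (-1, -6); dR² = 180
sL = 200/292 = 50/73
sR = 200/180 = 10/9
mL = 1/2·sL + -1·sR = -505/657
mR = 1·sL + 1/2·sR = 815/657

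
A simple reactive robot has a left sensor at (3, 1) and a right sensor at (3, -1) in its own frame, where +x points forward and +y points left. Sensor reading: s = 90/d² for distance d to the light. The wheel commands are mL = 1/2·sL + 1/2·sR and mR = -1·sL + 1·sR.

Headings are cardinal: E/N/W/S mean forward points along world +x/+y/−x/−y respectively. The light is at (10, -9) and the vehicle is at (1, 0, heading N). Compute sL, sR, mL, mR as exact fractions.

45/122 45/104 5085/12688 405/6344

left sensor world pos  = (0, 3); dL² = 244
right sensor world pos = (2, 3); dR² = 208
sL = 90/244 = 45/122
sR = 90/208 = 45/104
mL = 1/2·sL + 1/2·sR = 5085/12688
mR = -1·sL + 1·sR = 405/6344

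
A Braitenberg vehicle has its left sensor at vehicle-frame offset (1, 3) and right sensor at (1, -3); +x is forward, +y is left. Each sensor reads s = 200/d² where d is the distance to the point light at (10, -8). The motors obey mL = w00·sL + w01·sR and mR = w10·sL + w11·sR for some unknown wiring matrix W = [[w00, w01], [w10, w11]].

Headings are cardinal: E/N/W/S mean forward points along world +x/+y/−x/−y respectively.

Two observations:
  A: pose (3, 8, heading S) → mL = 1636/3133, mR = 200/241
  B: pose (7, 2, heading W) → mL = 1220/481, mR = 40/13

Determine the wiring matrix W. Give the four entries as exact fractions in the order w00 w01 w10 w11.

obs A: pose=(3,8,S) → sL=200/241, sR=8/13, mL=1636/3133, mR=200/241
obs B: pose=(7,2,W) → sL=40/13, sR=40/37, mL=1220/481, mR=40/13
sensor matrix S = [[200/241, 8/13], [40/13, 40/37]]; det S = -1501440/1506973
solve [mL_A; mL_B] = S·[w00; w01] and [mR_A; mR_B] = S·[w10; w11]:
  w00 = 1, w01 = -1/2, w10 = 1, w11 = 0

1 -1/2 1 0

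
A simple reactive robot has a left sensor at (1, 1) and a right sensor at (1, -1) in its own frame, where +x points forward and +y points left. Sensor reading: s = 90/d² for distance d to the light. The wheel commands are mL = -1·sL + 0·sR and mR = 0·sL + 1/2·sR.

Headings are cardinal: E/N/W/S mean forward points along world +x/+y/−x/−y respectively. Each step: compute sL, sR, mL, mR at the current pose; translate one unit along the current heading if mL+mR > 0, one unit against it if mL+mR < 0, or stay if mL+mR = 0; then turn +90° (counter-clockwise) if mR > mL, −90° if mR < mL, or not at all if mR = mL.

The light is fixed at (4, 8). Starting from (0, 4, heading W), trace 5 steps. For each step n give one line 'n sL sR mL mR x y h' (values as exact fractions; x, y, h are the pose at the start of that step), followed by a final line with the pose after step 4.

0 9/5 45/17 -9/5 45/34 0 4 W
1 90/29 90/41 -90/29 45/41 1 4 S
2 45/4 9/2 -45/4 9/4 1 5 E
3 90/29 90/13 -90/29 45/13 0 5 N
4 45/17 45/13 -45/17 45/26 0 6 W
final 1 6 S

n=0: pose=(0,4,W); sL=9/5, sR=45/17; mL=-9/5, mR=45/34; mL+mR=-81/170 → advance -1; mR−mL=531/170 → turn +1·90°
n=1: pose=(1,4,S); sL=90/29, sR=90/41; mL=-90/29, mR=45/41; mL+mR=-2385/1189 → advance -1; mR−mL=4995/1189 → turn +1·90°
n=2: pose=(1,5,E); sL=45/4, sR=9/2; mL=-45/4, mR=9/4; mL+mR=-9 → advance -1; mR−mL=27/2 → turn +1·90°
n=3: pose=(0,5,N); sL=90/29, sR=90/13; mL=-90/29, mR=45/13; mL+mR=135/377 → advance +1; mR−mL=2475/377 → turn +1·90°
n=4: pose=(0,6,W); sL=45/17, sR=45/13; mL=-45/17, mR=45/26; mL+mR=-405/442 → advance -1; mR−mL=1935/442 → turn +1·90°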